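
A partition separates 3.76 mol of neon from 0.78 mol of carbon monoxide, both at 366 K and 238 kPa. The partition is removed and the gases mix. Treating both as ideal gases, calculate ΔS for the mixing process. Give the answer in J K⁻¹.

ΔS_mix = 17.3 J/K

Mole fractions: x_A = 3.76/4.54 = 0.828, x_B = 0.172.
ΔS_mix = −R(n_A ln x_A + n_B ln x_B) = −8.314 × (3.76 ln 0.828 + 0.78 ln 0.172) = 17.3 J/K.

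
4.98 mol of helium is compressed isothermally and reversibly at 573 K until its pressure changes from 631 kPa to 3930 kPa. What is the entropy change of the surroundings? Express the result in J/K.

For an isothermal ideal gas ΔS_gas = nR ln(P₁/P₂) = 4.98 × 8.314 × ln(631/3930) = -75.7 J/K.
The process is reversible, so ΔS_surr = −ΔS_gas = 75.7 J/K and ΔS_universe = 0.

ΔS_surr = 75.7 J/K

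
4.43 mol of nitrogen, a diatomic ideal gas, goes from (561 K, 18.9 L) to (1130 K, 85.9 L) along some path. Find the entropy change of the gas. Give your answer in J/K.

Entropy is a state function: ΔS = nC_V ln(T₂/T₁) + nR ln(V₂/V₁), with C_V = 5R/2 = 20.79 J mol⁻¹ K⁻¹ for a diatomic ideal gas.
ΔS = 4.43 × [20.79 × ln(1130/561) + 8.314 × ln(85.9/18.9)] = 120 J/K.

ΔS = 120 J/K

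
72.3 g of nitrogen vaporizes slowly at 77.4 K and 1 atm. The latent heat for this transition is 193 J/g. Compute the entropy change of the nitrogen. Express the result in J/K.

ΔS = 180 J/K

Heat absorbed by the substance: Q = mL = 72.3 × 193 = 13953.9 J.
At constant T, ΔS = Q_rev/T = 13953.9 / 77.4 = 180 J/K.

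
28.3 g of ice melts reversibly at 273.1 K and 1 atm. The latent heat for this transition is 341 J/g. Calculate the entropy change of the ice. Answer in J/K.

Heat absorbed by the substance: Q = mL = 28.3 × 341 = 9650.3 J.
At constant T, ΔS = Q_rev/T = 9650.3 / 273.1 = 35.3 J/K.

ΔS = 35.3 J/K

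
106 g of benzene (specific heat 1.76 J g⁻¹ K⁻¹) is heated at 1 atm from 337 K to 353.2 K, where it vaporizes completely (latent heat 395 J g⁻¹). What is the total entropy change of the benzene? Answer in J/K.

Warming step: ΔS₁ = m c ln(T_tr/T_i) = 106 × 1.76 × ln(353.2/337) = 8.759 J/K.
Phase change: ΔS₂ = +mL/T_tr = 106 × 395 / 353.2 = 118.5 J/K.
ΔS_total = (8.759) + (118.5) = 127 J/K.

ΔS = 127 J/K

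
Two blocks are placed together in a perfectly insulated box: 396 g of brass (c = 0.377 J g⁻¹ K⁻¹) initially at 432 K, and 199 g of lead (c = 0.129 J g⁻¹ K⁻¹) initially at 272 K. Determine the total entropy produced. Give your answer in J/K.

ΔS_total = 2.1 J/K

Energy balance: T_f = (m₁c₁T₁ + m₂c₂T₂)/(m₁c₁ + m₂c₂) = 408.52 K.
ΔS₁ = m₁c₁ ln(T_f/T₁) = 149.292 × ln(408.52/432) = -8.342 J/K.
ΔS₂ = m₂c₂ ln(T_f/T₂) = 25.671 × ln(408.52/272) = 10.44 J/K.
ΔS_total = -8.342 + 10.44 = 2.1 J/K.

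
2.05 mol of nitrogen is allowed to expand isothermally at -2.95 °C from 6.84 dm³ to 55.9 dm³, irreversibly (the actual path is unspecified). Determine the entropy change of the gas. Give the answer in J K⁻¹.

Entropy is a state function, so ΔS_gas depends only on the end states.
For an isothermal ideal gas ΔS_gas = nR ln(V₂/V₁) = 2.05 × 8.314 × ln(55.9/6.84) = 35.8 J/K.

ΔS_gas = 35.8 J/K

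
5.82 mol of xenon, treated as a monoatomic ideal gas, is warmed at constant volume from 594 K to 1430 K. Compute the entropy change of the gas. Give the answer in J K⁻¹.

At constant volume, ΔS = nC_V ln(T₂/T₁) with C_V = 3R/2 = 12.47 J mol⁻¹ K⁻¹.
ΔS = 5.82 × 12.47 × ln(1430/594) = 63.8 J/K.

ΔS = 63.8 J/K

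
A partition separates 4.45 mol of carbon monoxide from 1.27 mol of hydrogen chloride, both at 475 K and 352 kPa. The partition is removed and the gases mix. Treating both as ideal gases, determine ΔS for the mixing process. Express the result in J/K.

ΔS_mix = 25.2 J/K

Mole fractions: x_A = 4.45/5.72 = 0.778, x_B = 0.222.
ΔS_mix = −R(n_A ln x_A + n_B ln x_B) = −8.314 × (4.45 ln 0.778 + 1.27 ln 0.222) = 25.2 J/K.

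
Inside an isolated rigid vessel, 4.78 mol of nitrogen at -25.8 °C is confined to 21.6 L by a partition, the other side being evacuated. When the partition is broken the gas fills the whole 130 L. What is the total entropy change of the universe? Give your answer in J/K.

ΔS_universe = 71.3 J/K

No heat is exchanged and no work is done, so the ideal-gas temperature stays constant.
Entropy is a state function; using a reversible isothermal path, ΔS_gas = nR ln(V₂/V₁) = 4.78 × 8.314 × ln(130/21.6) = 71.3 J/K.
The insulated surroundings exchange no heat, so ΔS_surr = 0 and ΔS_universe = ΔS_gas.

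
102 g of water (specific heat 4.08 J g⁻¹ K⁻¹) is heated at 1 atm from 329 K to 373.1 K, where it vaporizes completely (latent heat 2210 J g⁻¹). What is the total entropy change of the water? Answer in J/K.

Warming step: ΔS₁ = m c ln(T_tr/T_i) = 102 × 4.08 × ln(373.1/329) = 52.35 J/K.
Phase change: ΔS₂ = +mL/T_tr = 102 × 2210 / 373.1 = 604.2 J/K.
ΔS_total = (52.35) + (604.2) = 657 J/K.

ΔS = 657 J/K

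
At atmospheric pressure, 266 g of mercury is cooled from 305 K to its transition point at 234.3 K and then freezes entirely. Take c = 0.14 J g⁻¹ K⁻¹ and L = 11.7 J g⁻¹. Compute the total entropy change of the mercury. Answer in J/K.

ΔS = -23.1 J/K

Cooling step: ΔS₁ = m c ln(T_tr/T_i) = 266 × 0.14 × ln(234.3/305) = -9.821 J/K.
Phase change: ΔS₂ = −mL/T_tr = −266 × 11.7 / 234.3 = -13.28 J/K.
ΔS_total = (-9.821) + (-13.28) = -23.1 J/K.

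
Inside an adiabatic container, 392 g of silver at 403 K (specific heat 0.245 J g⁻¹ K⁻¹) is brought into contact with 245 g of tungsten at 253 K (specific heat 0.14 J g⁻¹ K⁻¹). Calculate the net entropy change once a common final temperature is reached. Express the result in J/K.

Energy balance: T_f = (m₁c₁T₁ + m₂c₂T₂)/(m₁c₁ + m₂c₂) = 363.53 K.
ΔS₁ = m₁c₁ ln(T_f/T₁) = 96.04 × ln(363.53/403) = -9.9 J/K.
ΔS₂ = m₂c₂ ln(T_f/T₂) = 34.3 × ln(363.53/253) = 12.43 J/K.
ΔS_total = -9.9 + 12.43 = 2.53 J/K.

ΔS_total = 2.53 J/K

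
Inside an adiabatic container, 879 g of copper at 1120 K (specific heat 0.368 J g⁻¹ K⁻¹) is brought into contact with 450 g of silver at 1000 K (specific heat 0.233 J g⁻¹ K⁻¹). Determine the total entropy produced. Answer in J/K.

ΔS_total = 0.499 J/K

Energy balance: T_f = (m₁c₁T₁ + m₂c₂T₂)/(m₁c₁ + m₂c₂) = 1090.6 K.
ΔS₁ = m₁c₁ ln(T_f/T₁) = 323.472 × ln(1090.6/1120) = -8.597 J/K.
ΔS₂ = m₂c₂ ln(T_f/T₂) = 104.85 × ln(1090.6/1000) = 9.096 J/K.
ΔS_total = -8.597 + 9.096 = 0.499 J/K.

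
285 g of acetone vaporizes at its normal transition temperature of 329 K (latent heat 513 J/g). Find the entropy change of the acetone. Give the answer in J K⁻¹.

ΔS = 444 J/K

Heat absorbed by the substance: Q = mL = 285 × 513 = 146205 J.
At constant T, ΔS = Q_rev/T = 146205 / 329 = 444 J/K.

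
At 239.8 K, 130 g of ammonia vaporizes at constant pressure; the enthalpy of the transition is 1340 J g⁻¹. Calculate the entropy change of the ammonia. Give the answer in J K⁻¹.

Heat absorbed by the substance: Q = mL = 130 × 1340 = 174200 J.
At constant T, ΔS = Q_rev/T = 174200 / 239.8 = 726 J/K.

ΔS = 726 J/K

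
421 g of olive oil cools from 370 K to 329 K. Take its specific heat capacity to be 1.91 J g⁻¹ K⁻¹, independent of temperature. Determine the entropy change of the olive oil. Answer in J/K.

ΔS = ∫dQ_rev/T = m c ln(T₂/T₁) = 421 × 1.91 × ln(329/370) = -94.4 J/K.

ΔS = -94.4 J/K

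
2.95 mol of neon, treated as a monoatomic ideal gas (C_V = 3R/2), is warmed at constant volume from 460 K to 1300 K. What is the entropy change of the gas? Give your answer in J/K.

At constant volume, ΔS = nC_V ln(T₂/T₁) with C_V = 3R/2 = 12.47 J mol⁻¹ K⁻¹.
ΔS = 2.95 × 12.47 × ln(1300/460) = 38.2 J/K.

ΔS = 38.2 J/K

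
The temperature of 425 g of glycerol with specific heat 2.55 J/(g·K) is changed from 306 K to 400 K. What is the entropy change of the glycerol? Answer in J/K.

ΔS = 290 J/K

ΔS = ∫dQ_rev/T = m c ln(T₂/T₁) = 425 × 2.55 × ln(400/306) = 290 J/K.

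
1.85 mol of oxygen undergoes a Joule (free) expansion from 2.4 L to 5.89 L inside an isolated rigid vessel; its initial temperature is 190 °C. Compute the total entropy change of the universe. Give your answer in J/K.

For an ideal gas in free expansion Q = 0 and W = 0, so T is unchanged.
Entropy is a state function; using a reversible isothermal path, ΔS_gas = nR ln(V₂/V₁) = 1.85 × 8.314 × ln(5.89/2.4) = 13.8 J/K.
The insulated surroundings exchange no heat, so ΔS_surr = 0 and ΔS_universe = ΔS_gas.

ΔS_universe = 13.8 J/K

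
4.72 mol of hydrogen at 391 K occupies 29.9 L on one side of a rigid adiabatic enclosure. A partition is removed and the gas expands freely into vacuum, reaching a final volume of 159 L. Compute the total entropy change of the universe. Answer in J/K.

For an ideal gas in free expansion Q = 0 and W = 0, so T is unchanged.
Entropy is a state function; using a reversible isothermal path, ΔS_gas = nR ln(V₂/V₁) = 4.72 × 8.314 × ln(159/29.9) = 65.6 J/K.
The insulated surroundings exchange no heat, so ΔS_surr = 0 and ΔS_universe = ΔS_gas.

ΔS_universe = 65.6 J/K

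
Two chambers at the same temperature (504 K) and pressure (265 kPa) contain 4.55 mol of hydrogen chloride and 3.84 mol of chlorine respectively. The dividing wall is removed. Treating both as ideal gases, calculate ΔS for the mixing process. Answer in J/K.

ΔS_mix = 48.1 J/K

Mole fractions: x_A = 4.55/8.39 = 0.542, x_B = 0.458.
ΔS_mix = −R(n_A ln x_A + n_B ln x_B) = −8.314 × (4.55 ln 0.542 + 3.84 ln 0.458) = 48.1 J/K.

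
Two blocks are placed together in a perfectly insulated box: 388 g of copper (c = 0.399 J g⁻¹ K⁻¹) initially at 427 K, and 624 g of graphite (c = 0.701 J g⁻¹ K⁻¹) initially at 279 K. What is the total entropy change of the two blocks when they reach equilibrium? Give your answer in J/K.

ΔS_total = 11 J/K

Energy balance: T_f = (m₁c₁T₁ + m₂c₂T₂)/(m₁c₁ + m₂c₂) = 317.69 K.
ΔS₁ = m₁c₁ ln(T_f/T₁) = 154.812 × ln(317.69/427) = -45.78 J/K.
ΔS₂ = m₂c₂ ln(T_f/T₂) = 437.424 × ln(317.69/279) = 56.8 J/K.
ΔS_total = -45.78 + 56.8 = 11 J/K.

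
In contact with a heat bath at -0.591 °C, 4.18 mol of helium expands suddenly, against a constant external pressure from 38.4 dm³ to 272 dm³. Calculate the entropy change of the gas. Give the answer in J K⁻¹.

Entropy is a state function, so ΔS_gas depends only on the end states.
For an isothermal ideal gas ΔS_gas = nR ln(V₂/V₁) = 4.18 × 8.314 × ln(272/38.4) = 68 J/K.

ΔS_gas = 68 J/K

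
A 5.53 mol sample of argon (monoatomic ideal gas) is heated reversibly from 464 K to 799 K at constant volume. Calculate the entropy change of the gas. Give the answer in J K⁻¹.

At constant volume, ΔS = nC_V ln(T₂/T₁) with C_V = 3R/2 = 12.47 J mol⁻¹ K⁻¹.
ΔS = 5.53 × 12.47 × ln(799/464) = 37.5 J/K.

ΔS = 37.5 J/K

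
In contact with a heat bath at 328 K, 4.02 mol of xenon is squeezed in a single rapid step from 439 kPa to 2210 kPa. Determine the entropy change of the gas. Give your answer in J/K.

Entropy is a state function, so ΔS_gas depends only on the end states.
For an isothermal ideal gas ΔS_gas = nR ln(P₁/P₂) = 4.02 × 8.314 × ln(439/2210) = -54 J/K.

ΔS_gas = -54 J/K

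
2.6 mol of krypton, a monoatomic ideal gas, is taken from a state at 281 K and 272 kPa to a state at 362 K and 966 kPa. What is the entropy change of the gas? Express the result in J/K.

ΔS = nC_p ln(T₂/T₁) − nR ln(P₂/P₁), with C_p = 5R/2 = 20.79 J mol⁻¹ K⁻¹ for a monoatomic ideal gas.
ΔS = 2.6 × [20.79 × ln(362/281) − 8.314 × ln(966/272)] = -13.7 J/K.

ΔS = -13.7 J/K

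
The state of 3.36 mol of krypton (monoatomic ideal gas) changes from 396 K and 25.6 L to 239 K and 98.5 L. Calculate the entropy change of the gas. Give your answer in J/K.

Entropy is a state function: ΔS = nC_V ln(T₂/T₁) + nR ln(V₂/V₁), with C_V = 3R/2 = 12.47 J mol⁻¹ K⁻¹ for a monoatomic ideal gas.
ΔS = 3.36 × [12.47 × ln(239/396) + 8.314 × ln(98.5/25.6)] = 16.5 J/K.

ΔS = 16.5 J/K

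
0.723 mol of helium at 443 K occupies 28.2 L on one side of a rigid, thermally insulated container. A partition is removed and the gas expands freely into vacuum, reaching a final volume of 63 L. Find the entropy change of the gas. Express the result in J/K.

ΔS_gas = 4.83 J/K

For an ideal gas in free expansion Q = 0 and W = 0, so T is unchanged.
Entropy is a state function; using a reversible isothermal path, ΔS_gas = nR ln(V₂/V₁) = 0.723 × 8.314 × ln(63/28.2) = 4.83 J/K.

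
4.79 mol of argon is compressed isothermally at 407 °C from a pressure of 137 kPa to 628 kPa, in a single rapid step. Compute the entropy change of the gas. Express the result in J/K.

ΔS_gas = -60.6 J/K

Entropy is a state function, so ΔS_gas depends only on the end states.
For an isothermal ideal gas ΔS_gas = nR ln(P₁/P₂) = 4.79 × 8.314 × ln(137/628) = -60.6 J/K.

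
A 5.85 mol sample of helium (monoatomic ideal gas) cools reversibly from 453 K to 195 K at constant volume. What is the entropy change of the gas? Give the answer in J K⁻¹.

At constant volume, ΔS = nC_V ln(T₂/T₁) with C_V = 3R/2 = 12.47 J mol⁻¹ K⁻¹.
ΔS = 5.85 × 12.47 × ln(195/453) = -61.5 J/K.

ΔS = -61.5 J/K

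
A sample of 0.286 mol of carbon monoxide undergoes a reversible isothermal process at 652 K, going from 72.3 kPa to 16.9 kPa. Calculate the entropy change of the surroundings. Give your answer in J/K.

For an isothermal ideal gas ΔS_gas = nR ln(P₁/P₂) = 0.286 × 8.314 × ln(72.3/16.9) = 3.46 J/K.
The process is reversible, so ΔS_surr = −ΔS_gas = -3.46 J/K and ΔS_universe = 0.

ΔS_surr = -3.46 J/K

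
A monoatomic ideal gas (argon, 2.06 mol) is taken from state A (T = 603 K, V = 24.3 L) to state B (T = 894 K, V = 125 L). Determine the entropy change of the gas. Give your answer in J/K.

ΔS = 38.2 J/K

Entropy is a state function: ΔS = nC_V ln(T₂/T₁) + nR ln(V₂/V₁), with C_V = 3R/2 = 12.47 J mol⁻¹ K⁻¹ for a monoatomic ideal gas.
ΔS = 2.06 × [12.47 × ln(894/603) + 8.314 × ln(125/24.3)] = 38.2 J/K.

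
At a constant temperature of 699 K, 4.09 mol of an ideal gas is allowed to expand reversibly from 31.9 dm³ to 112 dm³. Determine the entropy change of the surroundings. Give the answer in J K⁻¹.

For an isothermal ideal gas ΔS_gas = nR ln(V₂/V₁) = 4.09 × 8.314 × ln(112/31.9) = 42.7 J/K.
The process is reversible, so ΔS_surr = −ΔS_gas = -42.7 J/K and ΔS_universe = 0.

ΔS_surr = -42.7 J/K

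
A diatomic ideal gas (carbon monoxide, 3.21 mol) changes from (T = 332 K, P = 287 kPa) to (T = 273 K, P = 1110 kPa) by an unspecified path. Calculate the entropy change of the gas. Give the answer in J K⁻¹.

ΔS = nC_p ln(T₂/T₁) − nR ln(P₂/P₁), with C_p = 7R/2 = 29.1 J mol⁻¹ K⁻¹ for a diatomic ideal gas.
ΔS = 3.21 × [29.1 × ln(273/332) − 8.314 × ln(1110/287)] = -54.4 J/K.

ΔS = -54.4 J/K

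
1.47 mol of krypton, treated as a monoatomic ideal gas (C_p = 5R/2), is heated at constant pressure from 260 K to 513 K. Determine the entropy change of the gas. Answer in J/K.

ΔS = 20.8 J/K

At constant pressure, ΔS = nC_p ln(T₂/T₁) with C_p = 5R/2 = 20.79 J mol⁻¹ K⁻¹.
ΔS = 1.47 × 20.79 × ln(513/260) = 20.8 J/K.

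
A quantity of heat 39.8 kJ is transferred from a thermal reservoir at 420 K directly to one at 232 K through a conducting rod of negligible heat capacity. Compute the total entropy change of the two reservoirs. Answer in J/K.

ΔS_hot = −Q/T_H = −39800/420 = -94.76 J/K and ΔS_cold = +Q/T_C = 39800/232 = 171.6 J/K.
ΔS_total = -94.76 + 171.6 = 76.8 J/K, positive as the second law requires.

ΔS_total = 76.8 J/K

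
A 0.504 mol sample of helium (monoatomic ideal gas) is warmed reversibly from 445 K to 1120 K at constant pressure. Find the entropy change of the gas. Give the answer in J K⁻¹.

At constant pressure, ΔS = nC_p ln(T₂/T₁) with C_p = 5R/2 = 20.79 J mol⁻¹ K⁻¹.
ΔS = 0.504 × 20.79 × ln(1120/445) = 9.67 J/K.

ΔS = 9.67 J/K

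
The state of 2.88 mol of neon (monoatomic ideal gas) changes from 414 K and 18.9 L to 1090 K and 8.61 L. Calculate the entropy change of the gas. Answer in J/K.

Entropy is a state function: ΔS = nC_V ln(T₂/T₁) + nR ln(V₂/V₁), with C_V = 3R/2 = 12.47 J mol⁻¹ K⁻¹ for a monoatomic ideal gas.
ΔS = 2.88 × [12.47 × ln(1090/414) + 8.314 × ln(8.61/18.9)] = 15.9 J/K.

ΔS = 15.9 J/K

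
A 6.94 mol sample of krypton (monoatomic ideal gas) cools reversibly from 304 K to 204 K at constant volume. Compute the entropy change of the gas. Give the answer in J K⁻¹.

ΔS = -34.5 J/K

At constant volume, ΔS = nC_V ln(T₂/T₁) with C_V = 3R/2 = 12.47 J mol⁻¹ K⁻¹.
ΔS = 6.94 × 12.47 × ln(204/304) = -34.5 J/K.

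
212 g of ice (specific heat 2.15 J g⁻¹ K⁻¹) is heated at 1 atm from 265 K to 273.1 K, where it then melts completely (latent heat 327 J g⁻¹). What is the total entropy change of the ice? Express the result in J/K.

ΔS = 268 J/K

Warming step: ΔS₁ = m c ln(T_tr/T_i) = 212 × 2.15 × ln(273.1/265) = 13.72 J/K.
Phase change: ΔS₂ = +mL/T_tr = 212 × 327 / 273.1 = 253.8 J/K.
ΔS_total = (13.72) + (253.8) = 268 J/K.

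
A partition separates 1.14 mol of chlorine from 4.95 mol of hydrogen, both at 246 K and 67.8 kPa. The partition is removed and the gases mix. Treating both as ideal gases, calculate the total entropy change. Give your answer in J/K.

Mole fractions: x_A = 1.14/6.09 = 0.187, x_B = 0.813.
ΔS_mix = −R(n_A ln x_A + n_B ln x_B) = −8.314 × (1.14 ln 0.187 + 4.95 ln 0.813) = 24.4 J/K.

ΔS_mix = 24.4 J/K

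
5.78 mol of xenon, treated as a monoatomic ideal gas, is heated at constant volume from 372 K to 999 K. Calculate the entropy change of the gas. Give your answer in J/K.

At constant volume, ΔS = nC_V ln(T₂/T₁) with C_V = 3R/2 = 12.47 J mol⁻¹ K⁻¹.
ΔS = 5.78 × 12.47 × ln(999/372) = 71.2 J/K.

ΔS = 71.2 J/K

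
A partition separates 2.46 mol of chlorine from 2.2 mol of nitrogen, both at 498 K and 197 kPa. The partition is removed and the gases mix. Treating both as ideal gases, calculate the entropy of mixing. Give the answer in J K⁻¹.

Mole fractions: x_A = 2.46/4.66 = 0.528, x_B = 0.472.
ΔS_mix = −R(n_A ln x_A + n_B ln x_B) = −8.314 × (2.46 ln 0.528 + 2.2 ln 0.472) = 26.8 J/K.

ΔS_mix = 26.8 J/K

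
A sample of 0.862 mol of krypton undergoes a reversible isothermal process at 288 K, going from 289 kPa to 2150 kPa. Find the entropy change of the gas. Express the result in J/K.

For an isothermal ideal gas ΔS_gas = nR ln(P₁/P₂) = 0.862 × 8.314 × ln(289/2150) = -14.4 J/K.

ΔS_gas = -14.4 J/K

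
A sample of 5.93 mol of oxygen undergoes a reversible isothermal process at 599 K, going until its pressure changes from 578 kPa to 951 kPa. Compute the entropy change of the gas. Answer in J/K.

For an isothermal ideal gas ΔS_gas = nR ln(P₁/P₂) = 5.93 × 8.314 × ln(578/951) = -24.5 J/K.

ΔS_gas = -24.5 J/K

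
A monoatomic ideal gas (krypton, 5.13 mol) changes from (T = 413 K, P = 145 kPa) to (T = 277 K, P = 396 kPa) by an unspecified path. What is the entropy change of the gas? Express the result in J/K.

ΔS = -85.4 J/K

ΔS = nC_p ln(T₂/T₁) − nR ln(P₂/P₁), with C_p = 5R/2 = 20.79 J mol⁻¹ K⁻¹ for a monoatomic ideal gas.
ΔS = 5.13 × [20.79 × ln(277/413) − 8.314 × ln(396/145)] = -85.4 J/K.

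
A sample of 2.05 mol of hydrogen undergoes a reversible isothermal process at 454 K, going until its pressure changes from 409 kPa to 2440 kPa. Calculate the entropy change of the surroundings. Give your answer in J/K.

For an isothermal ideal gas ΔS_gas = nR ln(P₁/P₂) = 2.05 × 8.314 × ln(409/2440) = -30.4 J/K.
The process is reversible, so ΔS_surr = −ΔS_gas = 30.4 J/K and ΔS_universe = 0.

ΔS_surr = 30.4 J/K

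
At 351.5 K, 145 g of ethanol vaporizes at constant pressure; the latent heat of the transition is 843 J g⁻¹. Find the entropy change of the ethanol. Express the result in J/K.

ΔS = 348 J/K

Heat absorbed by the substance: Q = mL = 145 × 843 = 122235 J.
At constant T, ΔS = Q_rev/T = 122235 / 351.5 = 348 J/K.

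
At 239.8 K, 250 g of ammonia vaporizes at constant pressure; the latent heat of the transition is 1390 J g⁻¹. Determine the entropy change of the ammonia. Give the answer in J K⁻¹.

Heat absorbed by the substance: Q = mL = 250 × 1390 = 347500 J.
At constant T, ΔS = Q_rev/T = 347500 / 239.8 = 1450 J/K.

ΔS = 1450 J/K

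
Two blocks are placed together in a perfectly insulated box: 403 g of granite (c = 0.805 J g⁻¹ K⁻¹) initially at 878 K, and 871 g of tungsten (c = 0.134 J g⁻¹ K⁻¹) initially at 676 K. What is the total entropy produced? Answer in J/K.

ΔS_total = 2.81 J/K

Energy balance: T_f = (m₁c₁T₁ + m₂c₂T₂)/(m₁c₁ + m₂c₂) = 824.55 K.
ΔS₁ = m₁c₁ ln(T_f/T₁) = 324.415 × ln(824.55/878) = -20.374 J/K.
ΔS₂ = m₂c₂ ln(T_f/T₂) = 116.714 × ln(824.55/676) = 23.185 J/K.
ΔS_total = -20.374 + 23.185 = 2.81 J/K.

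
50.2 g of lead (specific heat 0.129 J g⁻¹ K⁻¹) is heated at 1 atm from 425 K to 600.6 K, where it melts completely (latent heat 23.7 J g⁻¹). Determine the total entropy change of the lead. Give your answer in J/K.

ΔS = 4.22 J/K

Warming step: ΔS₁ = m c ln(T_tr/T_i) = 50.2 × 0.129 × ln(600.6/425) = 2.24 J/K.
Phase change: ΔS₂ = +mL/T_tr = 50.2 × 23.7 / 600.6 = 1.981 J/K.
ΔS_total = (2.24) + (1.981) = 4.22 J/K.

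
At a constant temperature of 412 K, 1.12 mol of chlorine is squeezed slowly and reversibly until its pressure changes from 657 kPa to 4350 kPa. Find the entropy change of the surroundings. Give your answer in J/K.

For an isothermal ideal gas ΔS_gas = nR ln(P₁/P₂) = 1.12 × 8.314 × ln(657/4350) = -17.6 J/K.
The process is reversible, so ΔS_surr = −ΔS_gas = 17.6 J/K and ΔS_universe = 0.

ΔS_surr = 17.6 J/K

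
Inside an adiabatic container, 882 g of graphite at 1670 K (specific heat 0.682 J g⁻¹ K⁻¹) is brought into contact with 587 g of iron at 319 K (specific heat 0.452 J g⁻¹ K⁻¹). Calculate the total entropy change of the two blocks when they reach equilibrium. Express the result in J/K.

ΔS_total = 193 J/K

Energy balance: T_f = (m₁c₁T₁ + m₂c₂T₂)/(m₁c₁ + m₂c₂) = 1256.5 K.
ΔS₁ = m₁c₁ ln(T_f/T₁) = 601.524 × ln(1256.5/1670) = -171.1 J/K.
ΔS₂ = m₂c₂ ln(T_f/T₂) = 265.324 × ln(1256.5/319) = 363.7 J/K.
ΔS_total = -171.1 + 363.7 = 193 J/K.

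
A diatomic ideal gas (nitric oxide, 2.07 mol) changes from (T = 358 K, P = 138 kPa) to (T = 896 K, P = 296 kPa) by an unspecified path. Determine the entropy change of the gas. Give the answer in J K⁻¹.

ΔS = nC_p ln(T₂/T₁) − nR ln(P₂/P₁), with C_p = 7R/2 = 29.1 J mol⁻¹ K⁻¹ for a diatomic ideal gas.
ΔS = 2.07 × [29.1 × ln(896/358) − 8.314 × ln(296/138)] = 42.1 J/K.

ΔS = 42.1 J/K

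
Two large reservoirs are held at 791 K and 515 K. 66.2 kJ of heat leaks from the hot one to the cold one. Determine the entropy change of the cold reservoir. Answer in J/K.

ΔS_cold = 129 J/K

The cold reservoir gains heat Q, so ΔS_cold = +Q/T_C = 66200/515 = 129 J/K.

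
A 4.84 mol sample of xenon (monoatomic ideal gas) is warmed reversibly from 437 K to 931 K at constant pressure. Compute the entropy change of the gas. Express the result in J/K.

At constant pressure, ΔS = nC_p ln(T₂/T₁) with C_p = 5R/2 = 20.79 J mol⁻¹ K⁻¹.
ΔS = 4.84 × 20.79 × ln(931/437) = 76.1 J/K.

ΔS = 76.1 J/K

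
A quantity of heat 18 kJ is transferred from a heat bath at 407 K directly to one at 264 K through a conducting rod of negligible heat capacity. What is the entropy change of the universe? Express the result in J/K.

ΔS_total = 24 J/K

ΔS_hot = −Q/T_H = −18000/407 = -44.23 J/K and ΔS_cold = +Q/T_C = 18000/264 = 68.18 J/K.
ΔS_total = -44.23 + 68.18 = 24 J/K, positive as the second law requires.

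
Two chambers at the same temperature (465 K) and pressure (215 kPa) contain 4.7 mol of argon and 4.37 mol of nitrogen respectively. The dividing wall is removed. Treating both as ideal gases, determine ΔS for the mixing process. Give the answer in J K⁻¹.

Mole fractions: x_A = 4.7/9.07 = 0.518, x_B = 0.482.
ΔS_mix = −R(n_A ln x_A + n_B ln x_B) = −8.314 × (4.7 ln 0.518 + 4.37 ln 0.482) = 52.2 J/K.

ΔS_mix = 52.2 J/K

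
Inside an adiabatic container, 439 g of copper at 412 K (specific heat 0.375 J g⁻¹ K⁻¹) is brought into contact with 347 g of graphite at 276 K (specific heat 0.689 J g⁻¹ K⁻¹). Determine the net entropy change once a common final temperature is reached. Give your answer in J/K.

ΔS_total = 7.97 J/K

Energy balance: T_f = (m₁c₁T₁ + m₂c₂T₂)/(m₁c₁ + m₂c₂) = 331.46 K.
ΔS₁ = m₁c₁ ln(T_f/T₁) = 164.625 × ln(331.46/412) = -35.81 J/K.
ΔS₂ = m₂c₂ ln(T_f/T₂) = 239.083 × ln(331.46/276) = 43.78 J/K.
ΔS_total = -35.81 + 43.78 = 7.97 J/K.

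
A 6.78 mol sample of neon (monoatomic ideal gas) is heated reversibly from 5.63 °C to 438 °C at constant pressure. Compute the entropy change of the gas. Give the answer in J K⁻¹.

ΔS = 132 J/K

In kelvin: T₁ = 278.78 K, T₂ = 711.15 K. At constant pressure, ΔS = nC_p ln(T₂/T₁) with C_p = 5R/2 = 20.79 J mol⁻¹ K⁻¹.
ΔS = 6.78 × 20.79 × ln(711.15/278.78) = 132 J/K.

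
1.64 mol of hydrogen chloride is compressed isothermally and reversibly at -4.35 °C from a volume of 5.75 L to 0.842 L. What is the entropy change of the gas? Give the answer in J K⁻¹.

ΔS_gas = -26.2 J/K

For an isothermal ideal gas ΔS_gas = nR ln(V₂/V₁) = 1.64 × 8.314 × ln(0.842/5.75) = -26.2 J/K.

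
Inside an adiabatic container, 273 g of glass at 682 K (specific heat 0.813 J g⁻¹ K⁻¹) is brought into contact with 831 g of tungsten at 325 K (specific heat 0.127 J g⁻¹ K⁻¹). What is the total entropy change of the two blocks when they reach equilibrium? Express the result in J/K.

ΔS_total = 17.7 J/K

Energy balance: T_f = (m₁c₁T₁ + m₂c₂T₂)/(m₁c₁ + m₂c₂) = 566.95 K.
ΔS₁ = m₁c₁ ln(T_f/T₁) = 221.949 × ln(566.95/682) = -41.01 J/K.
ΔS₂ = m₂c₂ ln(T_f/T₂) = 105.537 × ln(566.95/325) = 58.73 J/K.
ΔS_total = -41.01 + 58.73 = 17.7 J/K.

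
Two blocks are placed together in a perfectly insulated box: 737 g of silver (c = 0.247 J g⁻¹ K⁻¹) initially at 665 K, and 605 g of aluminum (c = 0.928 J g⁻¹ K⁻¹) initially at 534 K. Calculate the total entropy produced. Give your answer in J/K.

ΔS_total = 3.43 J/K

Energy balance: T_f = (m₁c₁T₁ + m₂c₂T₂)/(m₁c₁ + m₂c₂) = 566.08 K.
ΔS₁ = m₁c₁ ln(T_f/T₁) = 182.039 × ln(566.08/665) = -29.32 J/K.
ΔS₂ = m₂c₂ ln(T_f/T₂) = 561.44 × ln(566.08/534) = 32.75 J/K.
ΔS_total = -29.32 + 32.75 = 3.43 J/K.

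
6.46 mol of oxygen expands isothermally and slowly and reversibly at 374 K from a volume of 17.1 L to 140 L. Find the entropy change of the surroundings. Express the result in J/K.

ΔS_surr = -113 J/K

For an isothermal ideal gas ΔS_gas = nR ln(V₂/V₁) = 6.46 × 8.314 × ln(140/17.1) = 113 J/K.
The process is reversible, so ΔS_surr = −ΔS_gas = -113 J/K and ΔS_universe = 0.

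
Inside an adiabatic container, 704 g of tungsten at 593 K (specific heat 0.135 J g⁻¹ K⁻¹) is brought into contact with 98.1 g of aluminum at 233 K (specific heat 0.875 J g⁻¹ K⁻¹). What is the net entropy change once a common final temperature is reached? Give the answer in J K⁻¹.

ΔS_total = 18.7 J/K

Energy balance: T_f = (m₁c₁T₁ + m₂c₂T₂)/(m₁c₁ + m₂c₂) = 422.16 K.
ΔS₁ = m₁c₁ ln(T_f/T₁) = 95.04 × ln(422.16/593) = -32.3 J/K.
ΔS₂ = m₂c₂ ln(T_f/T₂) = 85.8375 × ln(422.16/233) = 51.02 J/K.
ΔS_total = -32.3 + 51.02 = 18.7 J/K.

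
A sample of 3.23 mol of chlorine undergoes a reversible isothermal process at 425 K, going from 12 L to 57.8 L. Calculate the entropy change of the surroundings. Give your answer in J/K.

For an isothermal ideal gas ΔS_gas = nR ln(V₂/V₁) = 3.23 × 8.314 × ln(57.8/12) = 42.2 J/K.
The process is reversible, so ΔS_surr = −ΔS_gas = -42.2 J/K and ΔS_universe = 0.

ΔS_surr = -42.2 J/K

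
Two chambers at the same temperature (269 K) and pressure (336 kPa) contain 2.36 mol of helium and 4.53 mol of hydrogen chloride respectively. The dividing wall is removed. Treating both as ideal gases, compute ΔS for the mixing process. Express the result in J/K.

ΔS_mix = 36.8 J/K

Mole fractions: x_A = 2.36/6.89 = 0.343, x_B = 0.657.
ΔS_mix = −R(n_A ln x_A + n_B ln x_B) = −8.314 × (2.36 ln 0.343 + 4.53 ln 0.657) = 36.8 J/K.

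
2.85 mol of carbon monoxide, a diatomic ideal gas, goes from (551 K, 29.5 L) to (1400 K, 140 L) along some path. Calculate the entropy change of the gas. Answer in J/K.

Entropy is a state function: ΔS = nC_V ln(T₂/T₁) + nR ln(V₂/V₁), with C_V = 5R/2 = 20.79 J mol⁻¹ K⁻¹ for a diatomic ideal gas.
ΔS = 2.85 × [20.79 × ln(1400/551) + 8.314 × ln(140/29.5)] = 92.1 J/K.

ΔS = 92.1 J/K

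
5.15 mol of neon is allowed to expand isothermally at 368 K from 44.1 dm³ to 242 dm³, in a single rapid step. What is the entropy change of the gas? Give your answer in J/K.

Entropy is a state function, so ΔS_gas depends only on the end states.
For an isothermal ideal gas ΔS_gas = nR ln(V₂/V₁) = 5.15 × 8.314 × ln(242/44.1) = 72.9 J/K.

ΔS_gas = 72.9 J/K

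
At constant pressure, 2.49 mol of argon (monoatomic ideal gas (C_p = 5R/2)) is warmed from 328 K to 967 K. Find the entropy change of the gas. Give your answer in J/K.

At constant pressure, ΔS = nC_p ln(T₂/T₁) with C_p = 5R/2 = 20.79 J mol⁻¹ K⁻¹.
ΔS = 2.49 × 20.79 × ln(967/328) = 56 J/K.

ΔS = 56 J/K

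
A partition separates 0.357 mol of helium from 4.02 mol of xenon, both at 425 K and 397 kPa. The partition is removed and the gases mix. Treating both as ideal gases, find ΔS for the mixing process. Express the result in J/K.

ΔS_mix = 10.3 J/K

Mole fractions: x_A = 0.357/4.38 = 0.0816, x_B = 0.918.
ΔS_mix = −R(n_A ln x_A + n_B ln x_B) = −8.314 × (0.357 ln 0.0816 + 4.02 ln 0.918) = 10.3 J/K.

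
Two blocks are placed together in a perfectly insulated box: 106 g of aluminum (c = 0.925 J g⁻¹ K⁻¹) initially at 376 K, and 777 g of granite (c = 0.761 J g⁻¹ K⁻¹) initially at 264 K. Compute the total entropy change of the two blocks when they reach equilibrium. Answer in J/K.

ΔS_total = 5.72 J/K

Energy balance: T_f = (m₁c₁T₁ + m₂c₂T₂)/(m₁c₁ + m₂c₂) = 279.93 K.
ΔS₁ = m₁c₁ ln(T_f/T₁) = 98.05 × ln(279.93/376) = -28.93 J/K.
ΔS₂ = m₂c₂ ln(T_f/T₂) = 591.297 × ln(279.93/264) = 34.65 J/K.
ΔS_total = -28.93 + 34.65 = 5.72 J/K.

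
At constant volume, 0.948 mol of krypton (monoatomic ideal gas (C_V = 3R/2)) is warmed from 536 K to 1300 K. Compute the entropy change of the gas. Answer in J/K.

ΔS = 10.5 J/K

At constant volume, ΔS = nC_V ln(T₂/T₁) with C_V = 3R/2 = 12.47 J mol⁻¹ K⁻¹.
ΔS = 0.948 × 12.47 × ln(1300/536) = 10.5 J/K.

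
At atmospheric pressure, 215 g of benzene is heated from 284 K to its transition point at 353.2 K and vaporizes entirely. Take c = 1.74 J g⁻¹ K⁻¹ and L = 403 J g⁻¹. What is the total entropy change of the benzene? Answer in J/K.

Warming step: ΔS₁ = m c ln(T_tr/T_i) = 215 × 1.74 × ln(353.2/284) = 81.58 J/K.
Phase change: ΔS₂ = +mL/T_tr = 215 × 403 / 353.2 = 245.3 J/K.
ΔS_total = (81.58) + (245.3) = 327 J/K.

ΔS = 327 J/K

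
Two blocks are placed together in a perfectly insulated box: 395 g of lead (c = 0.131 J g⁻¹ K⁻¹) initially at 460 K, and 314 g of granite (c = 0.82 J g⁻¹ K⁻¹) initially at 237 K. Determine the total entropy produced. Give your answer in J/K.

ΔS_total = 10.9 J/K

Energy balance: T_f = (m₁c₁T₁ + m₂c₂T₂)/(m₁c₁ + m₂c₂) = 274.32 K.
ΔS₁ = m₁c₁ ln(T_f/T₁) = 51.745 × ln(274.32/460) = -26.75 J/K.
ΔS₂ = m₂c₂ ln(T_f/T₂) = 257.48 × ln(274.32/237) = 37.65 J/K.
ΔS_total = -26.75 + 37.65 = 10.9 J/K.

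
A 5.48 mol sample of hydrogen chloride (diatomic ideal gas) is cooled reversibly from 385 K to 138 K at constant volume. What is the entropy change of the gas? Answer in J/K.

At constant volume, ΔS = nC_V ln(T₂/T₁) with C_V = 5R/2 = 20.79 J mol⁻¹ K⁻¹.
ΔS = 5.48 × 20.79 × ln(138/385) = -117 J/K.

ΔS = -117 J/K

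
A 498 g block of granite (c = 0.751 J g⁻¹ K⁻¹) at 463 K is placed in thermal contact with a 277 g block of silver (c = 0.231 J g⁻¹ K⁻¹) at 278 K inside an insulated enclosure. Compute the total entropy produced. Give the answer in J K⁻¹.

Energy balance: T_f = (m₁c₁T₁ + m₂c₂T₂)/(m₁c₁ + m₂c₂) = 435.97 K.
ΔS₁ = m₁c₁ ln(T_f/T₁) = 373.998 × ln(435.97/463) = -22.495 J/K.
ΔS₂ = m₂c₂ ln(T_f/T₂) = 63.987 × ln(435.97/278) = 28.791 J/K.
ΔS_total = -22.495 + 28.791 = 6.3 J/K.

ΔS_total = 6.3 J/K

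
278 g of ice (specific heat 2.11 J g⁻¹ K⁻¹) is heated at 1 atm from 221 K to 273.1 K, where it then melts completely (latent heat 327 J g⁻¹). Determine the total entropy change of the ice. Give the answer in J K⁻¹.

ΔS = 457 J/K

Warming step: ΔS₁ = m c ln(T_tr/T_i) = 278 × 2.11 × ln(273.1/221) = 124.2 J/K.
Phase change: ΔS₂ = +mL/T_tr = 278 × 327 / 273.1 = 332.9 J/K.
ΔS_total = (124.2) + (332.9) = 457 J/K.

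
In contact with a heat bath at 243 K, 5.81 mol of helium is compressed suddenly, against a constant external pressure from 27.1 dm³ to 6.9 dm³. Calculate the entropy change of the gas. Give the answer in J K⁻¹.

ΔS_gas = -66.1 J/K

Entropy is a state function, so ΔS_gas depends only on the end states.
For an isothermal ideal gas ΔS_gas = nR ln(V₂/V₁) = 5.81 × 8.314 × ln(6.9/27.1) = -66.1 J/K.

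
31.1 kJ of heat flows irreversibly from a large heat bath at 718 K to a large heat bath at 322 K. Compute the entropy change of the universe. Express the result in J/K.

ΔS_hot = −Q/T_H = −31100/718 = -43.31 J/K and ΔS_cold = +Q/T_C = 31100/322 = 96.58 J/K.
ΔS_total = -43.31 + 96.58 = 53.3 J/K, positive as the second law requires.

ΔS_total = 53.3 J/K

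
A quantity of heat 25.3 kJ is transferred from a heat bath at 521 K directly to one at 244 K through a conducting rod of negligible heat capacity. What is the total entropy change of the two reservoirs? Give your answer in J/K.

ΔS_total = 55.1 J/K

ΔS_hot = −Q/T_H = −25300/521 = -48.56 J/K and ΔS_cold = +Q/T_C = 25300/244 = 103.7 J/K.
ΔS_total = -48.56 + 103.7 = 55.1 J/K, positive as the second law requires.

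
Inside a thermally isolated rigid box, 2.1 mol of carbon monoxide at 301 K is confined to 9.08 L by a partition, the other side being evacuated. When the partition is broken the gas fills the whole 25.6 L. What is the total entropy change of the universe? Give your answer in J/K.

ΔS_universe = 18.1 J/K

No heat is exchanged and no work is done, so the ideal-gas temperature stays constant.
Entropy is a state function; using a reversible isothermal path, ΔS_gas = nR ln(V₂/V₁) = 2.1 × 8.314 × ln(25.6/9.08) = 18.1 J/K.
The insulated surroundings exchange no heat, so ΔS_surr = 0 and ΔS_universe = ΔS_gas.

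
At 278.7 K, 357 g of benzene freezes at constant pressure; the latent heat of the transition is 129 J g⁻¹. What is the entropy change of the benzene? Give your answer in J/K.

Heat released by the substance: Q = −mL = −357 × 129 = −46053 J.
At constant T, ΔS = Q_rev/T = −46053 / 278.7 = -165 J/K.

ΔS = -165 J/K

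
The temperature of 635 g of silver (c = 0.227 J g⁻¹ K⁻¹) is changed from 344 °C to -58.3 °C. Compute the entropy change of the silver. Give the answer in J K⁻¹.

In kelvin: T₁ = 617.15 K, T₂ = 214.85 K. ΔS = ∫dQ_rev/T = m c ln(T₂/T₁) = 635 × 0.227 × ln(214.85/617.15) = -152 J/K.

ΔS = -152 J/K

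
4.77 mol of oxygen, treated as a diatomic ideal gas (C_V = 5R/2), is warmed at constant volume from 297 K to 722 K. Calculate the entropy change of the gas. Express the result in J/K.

At constant volume, ΔS = nC_V ln(T₂/T₁) with C_V = 5R/2 = 20.79 J mol⁻¹ K⁻¹.
ΔS = 4.77 × 20.79 × ln(722/297) = 88.1 J/K.

ΔS = 88.1 J/K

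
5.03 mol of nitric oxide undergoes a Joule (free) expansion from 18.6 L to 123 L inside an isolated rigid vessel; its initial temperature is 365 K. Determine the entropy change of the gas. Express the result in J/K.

No heat is exchanged and no work is done, so the ideal-gas temperature stays constant.
Entropy is a state function; using a reversible isothermal path, ΔS_gas = nR ln(V₂/V₁) = 5.03 × 8.314 × ln(123/18.6) = 79 J/K.

ΔS_gas = 79 J/K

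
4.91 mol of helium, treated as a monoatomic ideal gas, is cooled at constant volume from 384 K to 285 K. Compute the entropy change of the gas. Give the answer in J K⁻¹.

ΔS = -18.3 J/K

At constant volume, ΔS = nC_V ln(T₂/T₁) with C_V = 3R/2 = 12.47 J mol⁻¹ K⁻¹.
ΔS = 4.91 × 12.47 × ln(285/384) = -18.3 J/K.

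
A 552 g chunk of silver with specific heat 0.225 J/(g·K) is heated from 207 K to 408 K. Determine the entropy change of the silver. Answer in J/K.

ΔS = 84.3 J/K

ΔS = ∫dQ_rev/T = m c ln(T₂/T₁) = 552 × 0.225 × ln(408/207) = 84.3 J/K.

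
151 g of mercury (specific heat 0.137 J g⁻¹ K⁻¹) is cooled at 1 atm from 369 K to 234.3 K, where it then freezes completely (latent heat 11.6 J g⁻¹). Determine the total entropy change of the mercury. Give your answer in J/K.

ΔS = -16.9 J/K

Cooling step: ΔS₁ = m c ln(T_tr/T_i) = 151 × 0.137 × ln(234.3/369) = -9.396 J/K.
Phase change: ΔS₂ = −mL/T_tr = −151 × 11.6 / 234.3 = -7.476 J/K.
ΔS_total = (-9.396) + (-7.476) = -16.9 J/K.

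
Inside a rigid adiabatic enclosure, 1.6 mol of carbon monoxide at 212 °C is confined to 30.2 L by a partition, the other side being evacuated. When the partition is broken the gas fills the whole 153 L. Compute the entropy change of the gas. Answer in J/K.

ΔS_gas = 21.6 J/K

No heat is exchanged and no work is done, so the ideal-gas temperature stays constant.
Entropy is a state function; using a reversible isothermal path, ΔS_gas = nR ln(V₂/V₁) = 1.6 × 8.314 × ln(153/30.2) = 21.6 J/K.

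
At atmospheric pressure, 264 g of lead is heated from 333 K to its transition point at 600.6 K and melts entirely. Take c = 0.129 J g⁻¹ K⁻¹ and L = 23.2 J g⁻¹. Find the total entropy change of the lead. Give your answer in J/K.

Warming step: ΔS₁ = m c ln(T_tr/T_i) = 264 × 0.129 × ln(600.6/333) = 20.09 J/K.
Phase change: ΔS₂ = +mL/T_tr = 264 × 23.2 / 600.6 = 10.2 J/K.
ΔS_total = (20.09) + (10.2) = 30.3 J/K.

ΔS = 30.3 J/K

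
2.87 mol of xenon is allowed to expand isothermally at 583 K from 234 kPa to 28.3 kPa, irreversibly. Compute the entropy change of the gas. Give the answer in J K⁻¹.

Entropy is a state function, so ΔS_gas depends only on the end states.
For an isothermal ideal gas ΔS_gas = nR ln(P₁/P₂) = 2.87 × 8.314 × ln(234/28.3) = 50.4 J/K.

ΔS_gas = 50.4 J/K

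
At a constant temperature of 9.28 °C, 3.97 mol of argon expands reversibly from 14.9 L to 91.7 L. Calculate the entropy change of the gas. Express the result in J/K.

ΔS_gas = 60 J/K

For an isothermal ideal gas ΔS_gas = nR ln(V₂/V₁) = 3.97 × 8.314 × ln(91.7/14.9) = 60 J/K.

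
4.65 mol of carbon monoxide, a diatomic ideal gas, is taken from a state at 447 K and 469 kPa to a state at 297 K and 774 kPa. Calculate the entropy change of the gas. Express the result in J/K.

ΔS = -74.7 J/K

ΔS = nC_p ln(T₂/T₁) − nR ln(P₂/P₁), with C_p = 7R/2 = 29.1 J mol⁻¹ K⁻¹ for a diatomic ideal gas.
ΔS = 4.65 × [29.1 × ln(297/447) − 8.314 × ln(774/469)] = -74.7 J/K.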